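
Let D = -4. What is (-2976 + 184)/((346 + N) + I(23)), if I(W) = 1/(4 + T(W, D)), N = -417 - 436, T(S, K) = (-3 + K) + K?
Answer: 9772/1775 ≈ 5.5054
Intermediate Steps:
T(S, K) = -3 + 2*K
N = -853
I(W) = -⅐ (I(W) = 1/(4 + (-3 + 2*(-4))) = 1/(4 + (-3 - 8)) = 1/(4 - 11) = 1/(-7) = -⅐)
(-2976 + 184)/((346 + N) + I(23)) = (-2976 + 184)/((346 - 853) - ⅐) = -2792/(-507 - ⅐) = -2792/(-3550/7) = -2792*(-7/3550) = 9772/1775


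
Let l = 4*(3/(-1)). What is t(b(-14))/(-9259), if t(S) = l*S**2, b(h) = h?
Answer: 2352/9259 ≈ 0.25402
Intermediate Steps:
l = -12 (l = 4*(3*(-1)) = 4*(-3) = -12)
t(S) = -12*S**2
t(b(-14))/(-9259) = -12*(-14)**2/(-9259) = -12*196*(-1/9259) = -2352*(-1/9259) = 2352/9259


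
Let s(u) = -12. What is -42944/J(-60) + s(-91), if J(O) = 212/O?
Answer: 643524/53 ≈ 12142.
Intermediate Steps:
-42944/J(-60) + s(-91) = -42944/(212/(-60)) - 12 = -42944/(212*(-1/60)) - 12 = -42944/(-53/15) - 12 = -42944*(-15/53) - 12 = 644160/53 - 12 = 643524/53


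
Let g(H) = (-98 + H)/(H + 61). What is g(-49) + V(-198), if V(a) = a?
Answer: -841/4 ≈ -210.25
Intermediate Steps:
g(H) = (-98 + H)/(61 + H)
g(-49) + V(-198) = (-98 - 49)/(61 - 49) - 198 = -147/12 - 198 = (1/12)*(-147) - 198 = -49/4 - 198 = -841/4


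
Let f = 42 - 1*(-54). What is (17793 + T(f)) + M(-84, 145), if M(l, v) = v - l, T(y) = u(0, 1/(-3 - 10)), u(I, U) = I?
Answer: 18022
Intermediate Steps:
f = 96 (f = 42 + 54 = 96)
T(y) = 0
(17793 + T(f)) + M(-84, 145) = (17793 + 0) + (145 - 1*(-84)) = 17793 + (145 + 84) = 17793 + 229 = 18022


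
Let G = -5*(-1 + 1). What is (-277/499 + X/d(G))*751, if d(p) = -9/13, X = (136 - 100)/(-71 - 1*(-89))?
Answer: -11615717/4491 ≈ -2586.4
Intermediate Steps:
G = 0 (G = -5*0 = 0)
X = 2 (X = 36/(-71 + 89) = 36/18 = 36*(1/18) = 2)
d(p) = -9/13 (d(p) = -9*1/13 = -9/13)
(-277/499 + X/d(G))*751 = (-277/499 + 2/(-9/13))*751 = (-277*1/499 + 2*(-13/9))*751 = (-277/499 - 26/9)*751 = -15467/4491*751 = -11615717/4491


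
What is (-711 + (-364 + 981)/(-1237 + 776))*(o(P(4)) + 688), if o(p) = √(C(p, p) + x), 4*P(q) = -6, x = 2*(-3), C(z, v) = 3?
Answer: -225930944/461 - 328388*I*√3/461 ≈ -4.9009e+5 - 1233.8*I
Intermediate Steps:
x = -6
P(q) = -3/2 (P(q) = (¼)*(-6) = -3/2)
o(p) = I*√3 (o(p) = √(3 - 6) = √(-3) = I*√3)
(-711 + (-364 + 981)/(-1237 + 776))*(o(P(4)) + 688) = (-711 + (-364 + 981)/(-1237 + 776))*(I*√3 + 688) = (-711 + 617/(-461))*(688 + I*√3) = (-711 + 617*(-1/461))*(688 + I*√3) = (-711 - 617/461)*(688 + I*√3) = -328388*(688 + I*√3)/461 = -225930944/461 - 328388*I*√3/461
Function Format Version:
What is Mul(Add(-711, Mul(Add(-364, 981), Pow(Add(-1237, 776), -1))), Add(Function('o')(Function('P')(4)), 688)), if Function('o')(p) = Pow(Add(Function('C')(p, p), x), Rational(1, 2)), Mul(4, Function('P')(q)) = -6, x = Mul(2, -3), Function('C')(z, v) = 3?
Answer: Add(Rational(-225930944, 461), Mul(Rational(-328388, 461), I, Pow(3, Rational(1, 2)))) ≈ Add(-4.9009e+5, Mul(-1233.8, I))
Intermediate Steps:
x = -6
Function('P')(q) = Rational(-3, 2) (Function('P')(q) = Mul(Rational(1, 4), -6) = Rational(-3, 2))
Function('o')(p) = Mul(I, Pow(3, Rational(1, 2))) (Function('o')(p) = Pow(Add(3, -6), Rational(1, 2)) = Pow(-3, Rational(1, 2)) = Mul(I, Pow(3, Rational(1, 2))))
Mul(Add(-711, Mul(Add(-364, 981), Pow(Add(-1237, 776), -1))), Add(Function('o')(Function('P')(4)), 688)) = Mul(Add(-711, Mul(Add(-364, 981), Pow(Add(-1237, 776), -1))), Add(Mul(I, Pow(3, Rational(1, 2))), 688)) = Mul(Add(-711, Mul(617, Pow(-461, -1))), Add(688, Mul(I, Pow(3, Rational(1, 2))))) = Mul(Add(-711, Mul(617, Rational(-1, 461))), Add(688, Mul(I, Pow(3, Rational(1, 2))))) = Mul(Add(-711, Rational(-617, 461)), Add(688, Mul(I, Pow(3, Rational(1, 2))))) = Mul(Rational(-328388, 461), Add(688, Mul(I, Pow(3, Rational(1, 2))))) = Add(Rational(-225930944, 461), Mul(Rational(-328388, 461), I, Pow(3, Rational(1, 2))))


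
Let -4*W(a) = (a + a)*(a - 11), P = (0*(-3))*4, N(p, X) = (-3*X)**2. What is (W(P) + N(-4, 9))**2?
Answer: 531441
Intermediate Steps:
N(p, X) = 9*X**2
P = 0 (P = 0*4 = 0)
W(a) = -a*(-11 + a)/2 (W(a) = -(a + a)*(a - 11)/4 = -2*a*(-11 + a)/4 = -a*(-11 + a)/2)
(W(P) + N(-4, 9))**2 = ((1/2)*0*(11 - 1*0) + 9*9**2)**2 = ((1/2)*0*(11 + 0) + 9*81)**2 = ((1/2)*0*11 + 729)**2 = (0 + 729)**2 = 729**2 = 531441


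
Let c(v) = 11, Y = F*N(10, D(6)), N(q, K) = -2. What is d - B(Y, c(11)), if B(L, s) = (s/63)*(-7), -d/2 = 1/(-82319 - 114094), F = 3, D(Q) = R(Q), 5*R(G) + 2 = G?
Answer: 720187/589239 ≈ 1.2222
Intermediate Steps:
R(G) = -⅖ + G/5
D(Q) = -⅖ + Q/5
Y = -6 (Y = 3*(-2) = -6)
d = 2/196413 (d = -2/(-82319 - 114094) = -2/(-196413) = -2*(-1/196413) = 2/196413 ≈ 1.0183e-5)
B(L, s) = -s/9 (B(L, s) = (s*(1/63))*(-7) = (s/63)*(-7) = -s/9)
d - B(Y, c(11)) = 2/196413 - (-1)*11/9 = 2/196413 - 1*(-11/9) = 2/196413 + 11/9 = 720187/589239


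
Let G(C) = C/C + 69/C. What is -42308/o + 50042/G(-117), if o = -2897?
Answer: 2827286107/23176 ≈ 1.2199e+5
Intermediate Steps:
G(C) = 1 + 69/C
-42308/o + 50042/G(-117) = -42308/(-2897) + 50042/(((69 - 117)/(-117))) = -42308*(-1/2897) + 50042/((-1/117*(-48))) = 42308/2897 + 50042/(16/39) = 42308/2897 + 50042*(39/16) = 42308/2897 + 975819/8 = 2827286107/23176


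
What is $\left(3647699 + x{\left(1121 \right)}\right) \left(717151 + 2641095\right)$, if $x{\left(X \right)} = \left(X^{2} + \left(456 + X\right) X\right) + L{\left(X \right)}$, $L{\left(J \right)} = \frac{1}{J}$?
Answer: $\frac{25117960651331508}{1121} \approx 2.2407 \cdot 10^{13}$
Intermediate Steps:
$x{\left(X \right)} = \frac{1}{X} + X^{2} + X \left(456 + X\right)$ ($x{\left(X \right)} = \left(X^{2} + \left(456 + X\right) X\right) + \frac{1}{X} = \left(X^{2} + X \left(456 + X\right)\right) + \frac{1}{X} = \frac{1}{X} + X^{2} + X \left(456 + X\right)$)
$\left(3647699 + x{\left(1121 \right)}\right) \left(717151 + 2641095\right) = \left(3647699 + \frac{1 + 2 \cdot 1121^{2} \left(228 + 1121\right)}{1121}\right) \left(717151 + 2641095\right) = \left(3647699 + \frac{1 + 2 \cdot 1256641 \cdot 1349}{1121}\right) 3358246 = \left(3647699 + \frac{1 + 3390417418}{1121}\right) 3358246 = \left(3647699 + \frac{1}{1121} \cdot 3390417419\right) 3358246 = \left(3647699 + \frac{3390417419}{1121}\right) 3358246 = \frac{7479487998}{1121} \cdot 3358246 = \frac{25117960651331508}{1121}$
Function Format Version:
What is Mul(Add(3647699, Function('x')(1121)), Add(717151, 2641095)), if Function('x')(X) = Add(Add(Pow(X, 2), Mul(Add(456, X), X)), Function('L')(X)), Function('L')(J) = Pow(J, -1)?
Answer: Rational(25117960651331508, 1121) ≈ 2.2407e+13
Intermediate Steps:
Function('x')(X) = Add(Pow(X, -1), Pow(X, 2), Mul(X, Add(456, X))) (Function('x')(X) = Add(Add(Pow(X, 2), Mul(Add(456, X), X)), Pow(X, -1)) = Add(Add(Pow(X, 2), Mul(X, Add(456, X))), Pow(X, -1)) = Add(Pow(X, -1), Pow(X, 2), Mul(X, Add(456, X))))
Mul(Add(3647699, Function('x')(1121)), Add(717151, 2641095)) = Mul(Add(3647699, Mul(Pow(1121, -1), Add(1, Mul(2, Pow(1121, 2), Add(228, 1121))))), Add(717151, 2641095)) = Mul(Add(3647699, Mul(Rational(1, 1121), Add(1, Mul(2, 1256641, 1349)))), 3358246) = Mul(Add(3647699, Mul(Rational(1, 1121), Add(1, 3390417418))), 3358246) = Mul(Add(3647699, Mul(Rational(1, 1121), 3390417419)), 3358246) = Mul(Add(3647699, Rational(3390417419, 1121)), 3358246) = Mul(Rational(7479487998, 1121), 3358246) = Rational(25117960651331508, 1121)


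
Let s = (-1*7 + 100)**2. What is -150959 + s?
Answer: -142310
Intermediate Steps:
s = 8649 (s = (-7 + 100)**2 = 93**2 = 8649)
-150959 + s = -150959 + 8649 = -142310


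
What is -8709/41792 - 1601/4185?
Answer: -103356157/174899520 ≈ -0.59095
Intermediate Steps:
-8709/41792 - 1601/4185 = -103356157/174899520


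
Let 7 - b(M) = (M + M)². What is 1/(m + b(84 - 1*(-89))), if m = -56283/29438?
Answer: -29438/3524049825 ≈ -8.3535e-6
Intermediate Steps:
b(M) = 7 - 4*M² (b(M) = 7 - (M + M)² = 7 - (2*M)² = 7 - 4*M²)
m = -56283/29438 (m = -56283*1/29438 = -56283/29438 ≈ -1.9119)
1/(m + b(84 - 1*(-89))) = 1/(-56283/29438 + (7 - 4*(84 - 1*(-89))²)) = 1/(-56283/29438 + (7 - 4*(84 + 89)²)) = 1/(-56283/29438 + (7 - 4*173²)) = 1/(-56283/29438 + (7 - 4*29929)) = 1/(-56283/29438 + (7 - 119716)) = 1/(-56283/29438 - 119709) = 1/(-3524049825/29438) = -29438/3524049825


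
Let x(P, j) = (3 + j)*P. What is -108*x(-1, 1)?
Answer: 432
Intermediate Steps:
x(P, j) = P*(3 + j)
-108*x(-1, 1) = -(-108)*(3 + 1) = -(-108)*4 = -108*(-4) = 432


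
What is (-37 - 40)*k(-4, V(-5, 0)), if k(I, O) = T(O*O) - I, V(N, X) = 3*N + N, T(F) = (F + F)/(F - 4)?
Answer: -4172/9 ≈ -463.56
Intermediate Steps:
T(F) = 2*F/(-4 + F) (T(F) = (2*F)/(-4 + F) = 2*F/(-4 + F))
V(N, X) = 4*N
k(I, O) = -I + 2*O²/(-4 + O²) (k(I, O) = 2*(O*O)/(-4 + O*O) - I = 2*O²/(-4 + O²) - I = -I + 2*O²/(-4 + O²))
(-37 - 40)*k(-4, V(-5, 0)) = (-37 - 40)*((2*(4*(-5))² - 1*(-4)*(-4 + (4*(-5))²))/(-4 + (4*(-5))²)) = -77*(2*(-20)² - 1*(-4)*(-4 + (-20)²))/(-4 + (-20)²) = -77*(2*400 - 1*(-4)*(-4 + 400))/(-4 + 400) = -77*(800 - 1*(-4)*396)/396 = -7*(800 + 1584)/36 = -7*2384/36 = -77*596/99 = -4172/9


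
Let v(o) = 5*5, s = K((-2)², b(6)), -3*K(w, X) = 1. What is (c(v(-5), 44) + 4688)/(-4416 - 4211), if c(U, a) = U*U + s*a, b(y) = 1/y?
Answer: -15895/25881 ≈ -0.61416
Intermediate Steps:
K(w, X) = -⅓ (K(w, X) = -⅓*1 = -⅓)
s = -⅓ ≈ -0.33333
v(o) = 25
c(U, a) = U² - a/3 (c(U, a) = U*U - a/3 = U² - a/3)
(c(v(-5), 44) + 4688)/(-4416 - 4211) = ((25² - ⅓*44) + 4688)/(-4416 - 4211) = ((625 - 44/3) + 4688)/(-8627) = (1831/3 + 4688)*(-1/8627) = (15895/3)*(-1/8627) = -15895/25881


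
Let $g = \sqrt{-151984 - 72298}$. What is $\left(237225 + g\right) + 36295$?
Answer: $273520 + i \sqrt{224282} \approx 2.7352 \cdot 10^{5} + 473.58 i$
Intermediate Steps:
$g = i \sqrt{224282}$ ($g = \sqrt{-224282} = i \sqrt{224282} \approx 473.58 i$)
$\left(237225 + g\right) + 36295 = \left(237225 + i \sqrt{224282}\right) + 36295 = 273520 + i \sqrt{224282}$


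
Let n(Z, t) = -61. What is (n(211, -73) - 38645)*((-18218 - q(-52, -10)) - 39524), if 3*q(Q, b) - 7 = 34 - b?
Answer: 2235619854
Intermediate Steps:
q(Q, b) = 41/3 - b/3 (q(Q, b) = 7/3 + (34 - b)/3 = 7/3 + (34/3 - b/3) = 41/3 - b/3)
(n(211, -73) - 38645)*((-18218 - q(-52, -10)) - 39524) = (-61 - 38645)*((-18218 - (41/3 - 1/3*(-10))) - 39524) = -38706*((-18218 - (41/3 + 10/3)) - 39524) = -38706*((-18218 - 1*17) - 39524) = -38706*((-18218 - 17) - 39524) = -38706*(-18235 - 39524) = -38706*(-57759) = 2235619854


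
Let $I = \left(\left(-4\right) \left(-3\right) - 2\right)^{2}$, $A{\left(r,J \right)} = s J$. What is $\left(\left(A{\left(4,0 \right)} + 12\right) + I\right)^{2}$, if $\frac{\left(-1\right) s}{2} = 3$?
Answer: $12544$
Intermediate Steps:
$s = -6$ ($s = \left(-2\right) 3 = -6$)
$A{\left(r,J \right)} = - 6 J$
$I = 100$ ($I = \left(12 - 2\right)^{2} = 10^{2} = 100$)
$\left(\left(A{\left(4,0 \right)} + 12\right) + I\right)^{2} = \left(\left(\left(-6\right) 0 + 12\right) + 100\right)^{2} = \left(\left(0 + 12\right) + 100\right)^{2} = \left(12 + 100\right)^{2} = 112^{2} = 12544$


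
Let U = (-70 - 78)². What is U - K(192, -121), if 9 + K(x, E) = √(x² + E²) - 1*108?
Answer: 22021 - √51505 ≈ 21794.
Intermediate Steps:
U = 21904 (U = (-148)² = 21904)
K(x, E) = -117 + √(E² + x²) (K(x, E) = -9 + (√(x² + E²) - 1*108) = -9 + (√(E² + x²) - 108) = -9 + (-108 + √(E² + x²)) = -117 + √(E² + x²))
U - K(192, -121) = 21904 - (-117 + √((-121)² + 192²)) = 21904 - (-117 + √(14641 + 36864)) = 21904 - (-117 + √51505) = 21904 + (117 - √51505) = 22021 - √51505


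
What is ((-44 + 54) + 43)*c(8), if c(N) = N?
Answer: 424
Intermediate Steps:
((-44 + 54) + 43)*c(8) = ((-44 + 54) + 43)*8 = (10 + 43)*8 = 53*8 = 424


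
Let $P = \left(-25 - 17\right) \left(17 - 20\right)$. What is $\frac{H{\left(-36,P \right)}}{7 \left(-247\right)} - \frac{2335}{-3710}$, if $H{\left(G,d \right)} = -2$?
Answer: $\frac{115561}{183274} \approx 0.63054$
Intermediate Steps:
$P = 126$ ($P = \left(-42\right) \left(-3\right) = 126$)
$\frac{H{\left(-36,P \right)}}{7 \left(-247\right)} - \frac{2335}{-3710} = - \frac{2}{7 \left(-247\right)} - \frac{2335}{-3710} = - \frac{2}{-1729} - - \frac{467}{742} = \left(-2\right) \left(- \frac{1}{1729}\right) + \frac{467}{742} = \frac{2}{1729} + \frac{467}{742} = \frac{115561}{183274}$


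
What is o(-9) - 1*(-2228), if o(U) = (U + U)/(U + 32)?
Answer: 51226/23 ≈ 2227.2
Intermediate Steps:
o(U) = 2*U/(32 + U) (o(U) = (2*U)/(32 + U) = 2*U/(32 + U))
o(-9) - 1*(-2228) = 2*(-9)/(32 - 9) - 1*(-2228) = 2*(-9)/23 + 2228 = 2*(-9)*(1/23) + 2228 = -18/23 + 2228 = 51226/23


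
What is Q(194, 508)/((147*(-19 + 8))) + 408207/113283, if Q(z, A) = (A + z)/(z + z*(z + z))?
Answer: 2767378741966/767986503207 ≈ 3.6034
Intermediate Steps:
Q(z, A) = (A + z)/(z + 2*z**2) (Q(z, A) = (A + z)/(z + z*(2*z)) = (A + z)/(z + 2*z**2))
Q(194, 508)/((147*(-19 + 8))) + 408207/113283 = ((508 + 194)/(194*(1 + 2*194)))/((147*(-19 + 8))) + 408207/113283 = ((1/194)*702/(1 + 388))/((147*(-11))) + 408207*(1/113283) = ((1/194)*702/389)/(-1617) + 136069/37761 = ((1/194)*(1/389)*702)*(-1/1617) + 136069/37761 = (351/37733)*(-1/1617) + 136069/37761 = -117/20338087 + 136069/37761 = 2767378741966/767986503207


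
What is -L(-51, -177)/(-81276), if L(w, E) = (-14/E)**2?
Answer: 49/636573951 ≈ 7.6975e-8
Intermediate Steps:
L(w, E) = 196/E**2
-L(-51, -177)/(-81276) = -196/(-177)**2/(-81276) = -196*(1/31329)*(-1)/81276 = -196*(-1)/(31329*81276) = -1*(-49/636573951) = 49/636573951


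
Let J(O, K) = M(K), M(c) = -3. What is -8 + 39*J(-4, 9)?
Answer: -125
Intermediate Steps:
J(O, K) = -3
-8 + 39*J(-4, 9) = -8 + 39*(-3) = -8 - 117 = -125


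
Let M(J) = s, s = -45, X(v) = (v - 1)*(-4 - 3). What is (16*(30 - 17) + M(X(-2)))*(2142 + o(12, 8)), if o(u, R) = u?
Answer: 351102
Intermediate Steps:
X(v) = 7 - 7*v (X(v) = (-1 + v)*(-7) = 7 - 7*v)
M(J) = -45
(16*(30 - 17) + M(X(-2)))*(2142 + o(12, 8)) = (16*(30 - 17) - 45)*(2142 + 12) = (16*13 - 45)*2154 = (208 - 45)*2154 = 163*2154 = 351102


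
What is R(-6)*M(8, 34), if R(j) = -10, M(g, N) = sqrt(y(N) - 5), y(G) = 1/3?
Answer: -10*I*sqrt(42)/3 ≈ -21.602*I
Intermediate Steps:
y(G) = 1/3
M(g, N) = I*sqrt(42)/3 (M(g, N) = sqrt(1/3 - 5) = sqrt(-14/3) = I*sqrt(42)/3)
R(-6)*M(8, 34) = -10*I*sqrt(42)/3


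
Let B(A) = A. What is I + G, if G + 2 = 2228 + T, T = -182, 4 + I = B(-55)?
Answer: 1985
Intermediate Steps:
I = -59 (I = -4 - 55 = -59)
G = 2044 (G = -2 + (2228 - 182) = -2 + 2046 = 2044)
I + G = -59 + 2044 = 1985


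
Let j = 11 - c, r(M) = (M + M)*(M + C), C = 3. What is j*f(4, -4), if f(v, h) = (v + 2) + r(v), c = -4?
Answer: 930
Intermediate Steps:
r(M) = 2*M*(3 + M) (r(M) = (M + M)*(M + 3) = (2*M)*(3 + M) = 2*M*(3 + M))
f(v, h) = 2 + v + 2*v*(3 + v) (f(v, h) = (v + 2) + 2*v*(3 + v) = (2 + v) + 2*v*(3 + v) = 2 + v + 2*v*(3 + v))
j = 15 (j = 11 - 1*(-4) = 11 + 4 = 15)
j*f(4, -4) = 15*(2 + 4 + 2*4*(3 + 4)) = 15*(2 + 4 + 2*4*7) = 15*(2 + 4 + 56) = 15*62 = 930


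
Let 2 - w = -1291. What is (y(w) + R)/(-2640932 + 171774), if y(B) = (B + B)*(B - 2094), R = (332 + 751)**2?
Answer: 898497/2469158 ≈ 0.36389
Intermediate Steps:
R = 1172889 (R = 1083**2 = 1172889)
w = 1293 (w = 2 - 1*(-1291) = 2 + 1291 = 1293)
y(B) = 2*B*(-2094 + B) (y(B) = (2*B)*(-2094 + B) = 2*B*(-2094 + B))
(y(w) + R)/(-2640932 + 171774) = (2*1293*(-2094 + 1293) + 1172889)/(-2640932 + 171774) = (2*1293*(-801) + 1172889)/(-2469158) = (-2071386 + 1172889)*(-1/2469158) = -898497*(-1/2469158) = 898497/2469158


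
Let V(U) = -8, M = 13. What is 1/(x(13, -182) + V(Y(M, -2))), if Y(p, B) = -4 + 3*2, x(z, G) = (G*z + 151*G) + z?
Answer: -1/29843 ≈ -3.3509e-5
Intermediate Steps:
x(z, G) = z + 151*G + G*z (x(z, G) = (151*G + G*z) + z = z + 151*G + G*z)
Y(p, B) = 2 (Y(p, B) = -4 + 6 = 2)
1/(x(13, -182) + V(Y(M, -2))) = 1/((13 + 151*(-182) - 182*13) - 8) = 1/((13 - 27482 - 2366) - 8) = 1/(-29835 - 8) = 1/(-29843) = -1/29843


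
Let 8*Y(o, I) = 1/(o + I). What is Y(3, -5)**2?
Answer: 1/256 ≈ 0.0039063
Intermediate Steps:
Y(o, I) = 1/(8*(I + o)) (Y(o, I) = 1/(8*(o + I)) = 1/(8*(I + o)))
Y(3, -5)**2 = (1/(8*(-5 + 3)))**2 = ((1/8)/(-2))**2 = ((1/8)*(-1/2))**2 = (-1/16)**2 = 1/256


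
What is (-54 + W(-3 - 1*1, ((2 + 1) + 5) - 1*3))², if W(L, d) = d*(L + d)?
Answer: 2401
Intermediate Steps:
(-54 + W(-3 - 1*1, ((2 + 1) + 5) - 1*3))² = (-54 + (((2 + 1) + 5) - 1*3)*((-3 - 1*1) + (((2 + 1) + 5) - 1*3)))² = (-54 + ((3 + 5) - 3)*((-3 - 1) + ((3 + 5) - 3)))² = (-54 + (8 - 3)*(-4 + (8 - 3)))² = (-54 + 5*(-4 + 5))² = (-54 + 5*1)² = (-54 + 5)² = (-49)² = 2401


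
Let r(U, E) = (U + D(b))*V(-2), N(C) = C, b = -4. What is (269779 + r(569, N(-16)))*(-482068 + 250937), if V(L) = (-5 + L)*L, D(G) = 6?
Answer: -64214894599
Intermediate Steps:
V(L) = L*(-5 + L)
r(U, E) = 84 + 14*U (r(U, E) = (U + 6)*(-2*(-5 - 2)) = (6 + U)*(-2*(-7)) = (6 + U)*14 = 84 + 14*U)
(269779 + r(569, N(-16)))*(-482068 + 250937) = (269779 + (84 + 14*569))*(-482068 + 250937) = (269779 + (84 + 7966))*(-231131) = (269779 + 8050)*(-231131) = 277829*(-231131) = -64214894599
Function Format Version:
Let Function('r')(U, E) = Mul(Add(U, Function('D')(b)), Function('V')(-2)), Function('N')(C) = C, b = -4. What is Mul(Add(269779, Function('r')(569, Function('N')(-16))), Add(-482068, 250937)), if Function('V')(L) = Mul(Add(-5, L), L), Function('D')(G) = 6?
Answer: -64214894599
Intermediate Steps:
Function('V')(L) = Mul(L, Add(-5, L))
Function('r')(U, E) = Add(84, Mul(14, U)) (Function('r')(U, E) = Mul(Add(U, 6), Mul(-2, Add(-5, -2))) = Mul(Add(6, U), Mul(-2, -7)) = Mul(Add(6, U), 14) = Add(84, Mul(14, U)))
Mul(Add(269779, Function('r')(569, Function('N')(-16))), Add(-482068, 250937)) = Mul(Add(269779, Add(84, Mul(14, 569))), Add(-482068, 250937)) = Mul(Add(269779, Add(84, 7966)), -231131) = Mul(Add(269779, 8050), -231131) = Mul(277829, -231131) = -64214894599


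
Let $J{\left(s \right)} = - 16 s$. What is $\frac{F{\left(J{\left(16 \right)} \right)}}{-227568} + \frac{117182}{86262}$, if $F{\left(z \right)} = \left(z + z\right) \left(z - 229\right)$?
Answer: $\frac{1656027}{6196487} \approx 0.26725$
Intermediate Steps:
$F{\left(z \right)} = 2 z \left(-229 + z\right)$
$\frac{F{\left(J{\left(16 \right)} \right)}}{-227568} + \frac{117182}{86262} = \frac{2 \left(\left(-16\right) 16\right) \left(-229 - 256\right)}{-227568} + \frac{117182}{86262} = 2 \left(-256\right) \left(-229 - 256\right) \left(- \frac{1}{227568}\right) + 117182 \cdot \frac{1}{86262} = 2 \left(-256\right) \left(-485\right) \left(- \frac{1}{227568}\right) + \frac{58591}{43131} = 248320 \left(- \frac{1}{227568}\right) + \frac{58591}{43131} = - \frac{15520}{14223} + \frac{58591}{43131} = \frac{1656027}{6196487}$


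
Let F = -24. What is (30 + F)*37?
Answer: 222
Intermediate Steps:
(30 + F)*37 = (30 - 24)*37 = 6*37 = 222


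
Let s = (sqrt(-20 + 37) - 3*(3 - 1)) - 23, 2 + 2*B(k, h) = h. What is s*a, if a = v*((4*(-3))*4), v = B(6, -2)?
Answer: -2784 + 96*sqrt(17) ≈ -2388.2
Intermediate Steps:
B(k, h) = -1 + h/2
v = -2 (v = -1 + (1/2)*(-2) = -1 - 1 = -2)
s = -29 + sqrt(17) (s = (sqrt(17) - 3*2) - 23 = (sqrt(17) - 6) - 23 = (-6 + sqrt(17)) - 23 = -29 + sqrt(17) ≈ -24.877)
a = 96 (a = -2*4*(-3)*4 = -(-24)*4 = -2*(-48) = 96)
s*a = (-29 + sqrt(17))*96 = -2784 + 96*sqrt(17)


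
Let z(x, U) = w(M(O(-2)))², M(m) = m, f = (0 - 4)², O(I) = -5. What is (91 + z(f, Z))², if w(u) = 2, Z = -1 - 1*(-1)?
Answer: 9025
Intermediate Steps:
Z = 0 (Z = -1 + 1 = 0)
f = 16 (f = (-4)² = 16)
z(x, U) = 4 (z(x, U) = 2² = 4)
(91 + z(f, Z))² = (91 + 4)² = 95² = 9025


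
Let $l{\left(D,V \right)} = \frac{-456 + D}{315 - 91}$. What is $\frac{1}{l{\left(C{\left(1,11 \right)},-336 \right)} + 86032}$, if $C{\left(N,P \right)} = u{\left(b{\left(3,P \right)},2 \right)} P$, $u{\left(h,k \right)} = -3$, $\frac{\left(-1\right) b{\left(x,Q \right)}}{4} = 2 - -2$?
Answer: $\frac{224}{19270679} \approx 1.1624 \cdot 10^{-5}$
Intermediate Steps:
$b{\left(x,Q \right)} = -16$ ($b{\left(x,Q \right)} = - 4 \left(2 - -2\right) = - 4 \left(2 + 2\right) = \left(-4\right) 4 = -16$)
$C{\left(N,P \right)} = - 3 P$
$l{\left(D,V \right)} = - \frac{57}{28} + \frac{D}{224}$ ($l{\left(D,V \right)} = \frac{-456 + D}{224} = \left(-456 + D\right) \frac{1}{224} = - \frac{57}{28} + \frac{D}{224}$)
$\frac{1}{l{\left(C{\left(1,11 \right)},-336 \right)} + 86032} = \frac{1}{\left(- \frac{57}{28} + \frac{\left(-3\right) 11}{224}\right) + 86032} = \frac{1}{\left(- \frac{57}{28} + \frac{1}{224} \left(-33\right)\right) + 86032} = \frac{1}{\left(- \frac{57}{28} - \frac{33}{224}\right) + 86032} = \frac{1}{- \frac{489}{224} + 86032} = \frac{1}{\frac{19270679}{224}} = \frac{224}{19270679}$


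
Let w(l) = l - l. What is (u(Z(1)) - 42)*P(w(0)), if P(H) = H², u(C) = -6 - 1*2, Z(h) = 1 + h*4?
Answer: 0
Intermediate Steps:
w(l) = 0
Z(h) = 1 + 4*h
u(C) = -8 (u(C) = -6 - 2 = -8)
(u(Z(1)) - 42)*P(w(0)) = (-8 - 42)*0² = -50*0 = 0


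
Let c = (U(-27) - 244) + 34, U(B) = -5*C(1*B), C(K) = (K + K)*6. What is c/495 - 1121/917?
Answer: 49205/30261 ≈ 1.6260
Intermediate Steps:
C(K) = 12*K (C(K) = (2*K)*6 = 12*K)
U(B) = -60*B (U(B) = -60*1*B = -60*B)
c = 1410 (c = (-60*(-27) - 244) + 34 = (1620 - 244) + 34 = 1376 + 34 = 1410)
c/495 - 1121/917 = 1410/495 - 1121/917 = 1410*(1/495) - 1121*1/917 = 94/33 - 1121/917 = 49205/30261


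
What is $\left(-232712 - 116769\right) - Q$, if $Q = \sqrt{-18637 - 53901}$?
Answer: $-349481 - i \sqrt{72538} \approx -3.4948 \cdot 10^{5} - 269.33 i$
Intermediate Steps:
$Q = i \sqrt{72538}$ ($Q = \sqrt{-72538} = i \sqrt{72538} \approx 269.33 i$)
$\left(-232712 - 116769\right) - Q = \left(-232712 - 116769\right) - i \sqrt{72538} = -349481 - i \sqrt{72538}$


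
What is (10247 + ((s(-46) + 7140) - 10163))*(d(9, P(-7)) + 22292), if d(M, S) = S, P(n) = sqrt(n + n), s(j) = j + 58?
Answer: 161304912 + 7236*I*sqrt(14) ≈ 1.613e+8 + 27075.0*I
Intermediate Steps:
s(j) = 58 + j
P(n) = sqrt(2)*sqrt(n) (P(n) = sqrt(2*n) = sqrt(2)*sqrt(n))
(10247 + ((s(-46) + 7140) - 10163))*(d(9, P(-7)) + 22292) = (10247 + (((58 - 46) + 7140) - 10163))*(sqrt(2)*sqrt(-7) + 22292) = (10247 + ((12 + 7140) - 10163))*(sqrt(2)*(I*sqrt(7)) + 22292) = (10247 + (7152 - 10163))*(I*sqrt(14) + 22292) = (10247 - 3011)*(22292 + I*sqrt(14)) = 7236*(22292 + I*sqrt(14)) = 161304912 + 7236*I*sqrt(14)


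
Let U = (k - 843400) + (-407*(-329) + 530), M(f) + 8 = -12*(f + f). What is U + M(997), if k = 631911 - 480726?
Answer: -581718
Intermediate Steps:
k = 151185
M(f) = -8 - 24*f (M(f) = -8 - 12*(f + f) = -8 - 24*f)
U = -557782 (U = (151185 - 843400) + (-407*(-329) + 530) = -692215 + (133903 + 530) = -692215 + 134433 = -557782)
U + M(997) = -557782 + (-8 - 24*997) = -557782 + (-8 - 23928) = -557782 - 23936 = -581718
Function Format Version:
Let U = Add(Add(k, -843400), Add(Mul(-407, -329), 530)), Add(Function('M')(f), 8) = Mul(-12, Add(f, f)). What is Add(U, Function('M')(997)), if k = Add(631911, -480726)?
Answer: -581718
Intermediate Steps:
k = 151185
Function('M')(f) = Add(-8, Mul(-24, f)) (Function('M')(f) = Add(-8, Mul(-12, Add(f, f))) = Add(-8, Mul(-12, Mul(2, f))) = Add(-8, Mul(-24, f)))
U = -557782 (U = Add(Add(151185, -843400), Add(Mul(-407, -329), 530)) = Add(-692215, Add(133903, 530)) = Add(-692215, 134433) = -557782)
Add(U, Function('M')(997)) = Add(-557782, Add(-8, Mul(-24, 997))) = Add(-557782, Add(-8, -23928)) = Add(-557782, -23936) = -581718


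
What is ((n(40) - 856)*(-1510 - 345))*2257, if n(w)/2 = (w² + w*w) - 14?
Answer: -23094030260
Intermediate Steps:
n(w) = -28 + 4*w² (n(w) = 2*((w² + w*w) - 14) = 2*((w² + w²) - 14) = 2*(2*w² - 14) = 2*(-14 + 2*w²) = -28 + 4*w²)
((n(40) - 856)*(-1510 - 345))*2257 = (((-28 + 4*40²) - 856)*(-1510 - 345))*2257 = (((-28 + 4*1600) - 856)*(-1855))*2257 = (((-28 + 6400) - 856)*(-1855))*2257 = ((6372 - 856)*(-1855))*2257 = (5516*(-1855))*2257 = -10232180*2257 = -23094030260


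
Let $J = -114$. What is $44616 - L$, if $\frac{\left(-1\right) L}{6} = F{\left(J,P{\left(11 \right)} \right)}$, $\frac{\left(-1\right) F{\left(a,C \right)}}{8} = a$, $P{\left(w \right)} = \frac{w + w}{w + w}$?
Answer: $50088$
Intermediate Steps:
$P{\left(w \right)} = 1$ ($P{\left(w \right)} = \frac{2 w}{2 w} = 2 w \frac{1}{2 w} = 1$)
$F{\left(a,C \right)} = - 8 a$
$L = -5472$ ($L = - 6 \left(\left(-8\right) \left(-114\right)\right) = \left(-6\right) 912 = -5472$)
$44616 - L = 44616 - -5472 = 44616 + 5472 = 50088$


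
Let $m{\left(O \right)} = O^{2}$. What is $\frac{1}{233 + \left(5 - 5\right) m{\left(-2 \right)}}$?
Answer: $\frac{1}{233} \approx 0.0042918$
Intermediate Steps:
$\frac{1}{233 + \left(5 - 5\right) m{\left(-2 \right)}} = \frac{1}{233 + \left(5 - 5\right) \left(-2\right)^{2}} = \frac{1}{233 + 0 \cdot 4} = \frac{1}{233 + 0} = \frac{1}{233}$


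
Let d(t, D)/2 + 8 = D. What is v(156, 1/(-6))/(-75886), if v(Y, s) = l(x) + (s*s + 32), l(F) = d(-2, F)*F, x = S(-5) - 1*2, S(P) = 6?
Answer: -1/2731896 ≈ -3.6605e-7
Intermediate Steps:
d(t, D) = -16 + 2*D
x = 4 (x = 6 - 1*2 = 6 - 2 = 4)
l(F) = F*(-16 + 2*F) (l(F) = (-16 + 2*F)*F = F*(-16 + 2*F))
v(Y, s) = s² (v(Y, s) = 2*4*(-8 + 4) + (s*s + 32) = 2*4*(-4) + (s² + 32) = -32 + (32 + s²) = s²)
v(156, 1/(-6))/(-75886) = (1/(-6))²/(-75886) = (-⅙)²*(-1/75886) = (1/36)*(-1/75886) = -1/2731896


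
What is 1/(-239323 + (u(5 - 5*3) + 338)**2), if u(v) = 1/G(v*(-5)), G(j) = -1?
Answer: -1/125754 ≈ -7.9520e-6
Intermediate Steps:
u(v) = -1 (u(v) = 1/(-1) = -1)
1/(-239323 + (u(5 - 5*3) + 338)**2) = 1/(-239323 + (-1 + 338)**2) = 1/(-239323 + 337**2) = 1/(-239323 + 113569) = 1/(-125754) = -1/125754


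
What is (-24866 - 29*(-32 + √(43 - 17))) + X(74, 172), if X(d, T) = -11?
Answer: -23949 - 29*√26 ≈ -24097.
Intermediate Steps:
(-24866 - 29*(-32 + √(43 - 17))) + X(74, 172) = (-24866 - 29*(-32 + √(43 - 17))) - 11 = (-24866 - 29*(-32 + √26)) - 11 = (-24866 + (928 - 29*√26)) - 11 = (-23938 - 29*√26) - 11 = -23949 - 29*√26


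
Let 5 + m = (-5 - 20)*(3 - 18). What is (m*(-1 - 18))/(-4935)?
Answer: 1406/987 ≈ 1.4245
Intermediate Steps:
m = 370 (m = -5 + (-5 - 20)*(3 - 18) = -5 - 25*(-15) = -5 + 375 = 370)
(m*(-1 - 18))/(-4935) = (370*(-1 - 18))/(-4935) = (370*(-19))*(-1/4935) = -7030*(-1/4935) = 1406/987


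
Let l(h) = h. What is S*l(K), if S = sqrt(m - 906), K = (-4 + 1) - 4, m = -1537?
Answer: -7*I*sqrt(2443) ≈ -345.99*I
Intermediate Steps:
K = -7 (K = -3 - 4 = -7)
S = I*sqrt(2443) (S = sqrt(-1537 - 906) = sqrt(-2443) = I*sqrt(2443) ≈ 49.427*I)
S*l(K) = (I*sqrt(2443))*(-7) = -7*I*sqrt(2443)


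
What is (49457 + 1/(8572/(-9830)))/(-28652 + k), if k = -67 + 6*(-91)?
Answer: -70655929/41809930 ≈ -1.6899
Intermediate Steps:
k = -613 (k = -67 - 546 = -613)
(49457 + 1/(8572/(-9830)))/(-28652 + k) = (49457 + 1/(8572/(-9830)))/(-28652 - 613) = (49457 + 1/(8572*(-1/9830)))/(-29265) = (49457 + 1/(-4286/4915))*(-1/29265) = (49457 - 4915/4286)*(-1/29265) = (211967787/4286)*(-1/29265) = -70655929/41809930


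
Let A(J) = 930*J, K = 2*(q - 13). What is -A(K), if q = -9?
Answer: 40920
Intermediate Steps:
K = -44 (K = 2*(-9 - 13) = 2*(-22) = -44)
-A(K) = -930*(-44) = -1*(-40920) = 40920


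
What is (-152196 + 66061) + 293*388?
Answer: 27549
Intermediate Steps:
(-152196 + 66061) + 293*388 = -86135 + 113684 = 27549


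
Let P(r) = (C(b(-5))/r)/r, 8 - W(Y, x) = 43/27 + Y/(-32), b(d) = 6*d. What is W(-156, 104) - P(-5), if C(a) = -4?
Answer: 9139/5400 ≈ 1.6924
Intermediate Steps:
W(Y, x) = 173/27 + Y/32 (W(Y, x) = 8 - (43/27 + Y/(-32)) = 8 - (43*(1/27) + Y*(-1/32)) = 8 - (43/27 - Y/32) = 8 + (-43/27 + Y/32) = 173/27 + Y/32)
P(r) = -4/r² (P(r) = (-4/r)/r = -4/r²)
W(-156, 104) - P(-5) = (173/27 + (1/32)*(-156)) - (-4)/(-5)² = (173/27 - 39/8) - (-4)/25 = 331/216 - 1*(-4/25) = 331/216 + 4/25 = 9139/5400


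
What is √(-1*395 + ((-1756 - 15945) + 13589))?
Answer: I*√4507 ≈ 67.134*I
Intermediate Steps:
√(-1*395 + ((-1756 - 15945) + 13589)) = √(-395 + (-17701 + 13589)) = √(-395 - 4112) = √(-4507) = I*√4507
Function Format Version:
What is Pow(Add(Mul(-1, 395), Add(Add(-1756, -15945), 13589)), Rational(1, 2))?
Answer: Mul(I, Pow(4507, Rational(1, 2))) ≈ Mul(67.134, I)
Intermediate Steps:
Pow(Add(Mul(-1, 395), Add(Add(-1756, -15945), 13589)), Rational(1, 2)) = Pow(Add(-395, Add(-17701, 13589)), Rational(1, 2)) = Pow(Add(-395, -4112), Rational(1, 2)) = Pow(-4507, Rational(1, 2)) = Mul(I, Pow(4507, Rational(1, 2)))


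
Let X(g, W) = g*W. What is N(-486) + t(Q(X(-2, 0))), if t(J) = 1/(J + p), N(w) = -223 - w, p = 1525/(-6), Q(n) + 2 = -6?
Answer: 413693/1573 ≈ 263.00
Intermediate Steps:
X(g, W) = W*g
Q(n) = -8 (Q(n) = -2 - 6 = -8)
p = -1525/6 (p = 1525*(-⅙) = -1525/6 ≈ -254.17)
t(J) = 1/(-1525/6 + J) (t(J) = 1/(J - 1525/6) = 1/(-1525/6 + J))
N(-486) + t(Q(X(-2, 0))) = (-223 - 1*(-486)) + 6/(-1525 + 6*(-8)) = (-223 + 486) + 6/(-1525 - 48) = 263 + 6/(-1573) = 263 + 6*(-1/1573) = 263 - 6/1573 = 413693/1573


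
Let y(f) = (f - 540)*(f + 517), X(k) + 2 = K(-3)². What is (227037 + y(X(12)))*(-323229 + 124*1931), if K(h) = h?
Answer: 4378185175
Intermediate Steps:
X(k) = 7 (X(k) = -2 + (-3)² = -2 + 9 = 7)
y(f) = (-540 + f)*(517 + f)
(227037 + y(X(12)))*(-323229 + 124*1931) = (227037 + (-279180 + 7² - 23*7))*(-323229 + 124*1931) = (227037 + (-279180 + 49 - 161))*(-323229 + 239444) = (227037 - 279292)*(-83785) = -52255*(-83785) = 4378185175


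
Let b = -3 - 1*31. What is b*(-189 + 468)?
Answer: -9486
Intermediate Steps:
b = -34 (b = -3 - 31 = -34)
b*(-189 + 468) = -34*(-189 + 468) = -34*279 = -9486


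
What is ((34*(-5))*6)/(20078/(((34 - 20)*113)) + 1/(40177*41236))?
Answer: -445563325341680/5544000177633 ≈ -80.369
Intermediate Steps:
((34*(-5))*6)/(20078/(((34 - 20)*113)) + 1/(40177*41236)) = (-170*6)/(20078/((14*113)) + (1/40177)*(1/41236)) = -1020/(20078/1582 + 1/1656738772) = -1020/(20078*(1/1582) + 1/1656738772) = -1020/(10039/791 + 1/1656738772) = -1020/16632000532899/1310480368652 = -1020*1310480368652/16632000532899 = -445563325341680/5544000177633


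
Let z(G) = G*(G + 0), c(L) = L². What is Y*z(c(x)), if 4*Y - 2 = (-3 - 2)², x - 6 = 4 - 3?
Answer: 64827/4 ≈ 16207.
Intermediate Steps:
x = 7 (x = 6 + (4 - 3) = 6 + 1 = 7)
z(G) = G² (z(G) = G*G = G²)
Y = 27/4 (Y = ½ + (-3 - 2)²/4 = ½ + (¼)*(-5)² = ½ + (¼)*25 = ½ + 25/4 = 27/4 ≈ 6.7500)
Y*z(c(x)) = 27*(7²)²/4 = (27/4)*49² = (27/4)*2401 = 64827/4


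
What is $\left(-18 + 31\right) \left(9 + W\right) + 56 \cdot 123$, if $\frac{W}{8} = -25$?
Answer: $4405$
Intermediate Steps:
$W = -200$ ($W = 8 \left(-25\right) = -200$)
$\left(-18 + 31\right) \left(9 + W\right) + 56 \cdot 123 = \left(-18 + 31\right) \left(9 - 200\right) + 56 \cdot 123 = 13 \left(-191\right) + 6888 = -2483 + 6888 = 4405$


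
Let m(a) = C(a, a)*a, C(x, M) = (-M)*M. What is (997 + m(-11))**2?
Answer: 5419584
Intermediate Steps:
C(x, M) = -M**2
m(a) = -a**3 (m(a) = (-a**2)*a = -a**3)
(997 + m(-11))**2 = (997 - 1*(-11)**3)**2 = (997 - 1*(-1331))**2 = (997 + 1331)**2 = 2328**2 = 5419584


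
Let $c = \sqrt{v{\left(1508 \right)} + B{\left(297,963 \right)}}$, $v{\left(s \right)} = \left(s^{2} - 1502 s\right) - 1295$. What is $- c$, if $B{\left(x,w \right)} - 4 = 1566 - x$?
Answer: $- \sqrt{9026} \approx -95.005$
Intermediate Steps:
$B{\left(x,w \right)} = 1570 - x$ ($B{\left(x,w \right)} = 4 - \left(-1566 + x\right) = 1570 - x$)
$v{\left(s \right)} = -1295 + s^{2} - 1502 s$
$c = \sqrt{9026}$ ($c = \sqrt{\left(-1295 + 1508^{2} - 2265016\right) + \left(1570 - 297\right)} = \sqrt{\left(-1295 + 2274064 - 2265016\right) + \left(1570 - 297\right)} = \sqrt{7753 + 1273} = \sqrt{9026} \approx 95.005$)
$- c = - \sqrt{9026}$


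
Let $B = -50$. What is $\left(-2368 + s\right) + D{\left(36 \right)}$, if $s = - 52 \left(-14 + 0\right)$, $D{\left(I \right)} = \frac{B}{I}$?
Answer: $- \frac{29545}{18} \approx -1641.4$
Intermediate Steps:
$D{\left(I \right)} = - \frac{50}{I}$
$s = 728$ ($s = \left(-52\right) \left(-14\right) = 728$)
$\left(-2368 + s\right) + D{\left(36 \right)} = \left(-2368 + 728\right) - \frac{50}{36} = -1640 - \frac{25}{18} = - \frac{29545}{18}$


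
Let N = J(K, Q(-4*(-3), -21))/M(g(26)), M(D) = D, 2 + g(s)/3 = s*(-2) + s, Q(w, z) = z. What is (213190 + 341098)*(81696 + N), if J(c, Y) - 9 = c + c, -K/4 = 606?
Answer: 45315043396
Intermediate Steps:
g(s) = -6 - 3*s (g(s) = -6 + 3*(s*(-2) + s) = -6 + 3*(-2*s + s) = -6 + 3*(-s) = -6 - 3*s)
K = -2424 (K = -4*606 = -2424)
J(c, Y) = 9 + 2*c (J(c, Y) = 9 + (c + c) = 9 + 2*c)
N = 1613/28 (N = (9 + 2*(-2424))/(-6 - 3*26) = (9 - 4848)/(-6 - 78) = -4839/(-84) = -4839*(-1/84) = 1613/28 ≈ 57.607)
(213190 + 341098)*(81696 + N) = (213190 + 341098)*(81696 + 1613/28) = 554288*(2289101/28) = 45315043396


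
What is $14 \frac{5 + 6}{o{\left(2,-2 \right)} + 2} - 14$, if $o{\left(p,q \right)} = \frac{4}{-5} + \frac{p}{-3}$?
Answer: $\frac{1099}{4} \approx 274.75$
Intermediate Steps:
$o{\left(p,q \right)} = - \frac{4}{5} - \frac{p}{3}$ ($o{\left(p,q \right)} = 4 \left(- \frac{1}{5}\right) + p \left(- \frac{1}{3}\right) = - \frac{4}{5} - \frac{p}{3}$)
$14 \frac{5 + 6}{o{\left(2,-2 \right)} + 2} - 14 = 14 \frac{5 + 6}{\left(- \frac{4}{5} - \frac{2}{3}\right) + 2} - 14 = 14 \frac{11}{\left(- \frac{4}{5} - \frac{2}{3}\right) + 2} - 14 = 14 \frac{11}{- \frac{22}{15} + 2} - 14 = 14 \frac{11}{\frac{8}{15}} - 14 = 14 \cdot 11 \cdot \frac{15}{8} - 14 = 14 \cdot \frac{165}{8} - 14 = \frac{1155}{4} - 14 = \frac{1099}{4}$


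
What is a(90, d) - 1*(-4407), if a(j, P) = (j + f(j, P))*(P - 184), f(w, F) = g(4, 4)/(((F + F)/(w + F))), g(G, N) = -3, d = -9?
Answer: -31137/2 ≈ -15569.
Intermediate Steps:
f(w, F) = -3*(F + w)/(2*F) (f(w, F) = -3*(w + F)/(F + F) = -3*(F + w)/(2*F))
a(j, P) = (-184 + P)*(j + 3*(-P - j)/(2*P)) (a(j, P) = (j + 3*(-P - j)/(2*P))*(P - 184) = (j + 3*(-P - j)/(2*P))*(-184 + P) = (-184 + P)*(j + 3*(-P - j)/(2*P)))
a(90, d) - 1*(-4407) = (276 - 371/2*90 - 3/2*(-9) - 9*90 + 276*90/(-9)) - 1*(-4407) = (276 - 16695 + 27/2 - 810 + 276*90*(-⅑)) + 4407 = (276 - 16695 + 27/2 - 810 - 2760) + 4407 = -39951/2 + 4407 = -31137/2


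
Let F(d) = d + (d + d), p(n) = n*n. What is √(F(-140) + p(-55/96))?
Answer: I*√3867695/96 ≈ 20.486*I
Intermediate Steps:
p(n) = n²
F(d) = 3*d (F(d) = d + 2*d = 3*d)
√(F(-140) + p(-55/96)) = √(3*(-140) + (-55/96)²) = √(-420 + (-55*1/96)²) = √(-420 + (-55/96)²) = √(-420 + 3025/9216) = √(-3867695/9216) = I*√3867695/96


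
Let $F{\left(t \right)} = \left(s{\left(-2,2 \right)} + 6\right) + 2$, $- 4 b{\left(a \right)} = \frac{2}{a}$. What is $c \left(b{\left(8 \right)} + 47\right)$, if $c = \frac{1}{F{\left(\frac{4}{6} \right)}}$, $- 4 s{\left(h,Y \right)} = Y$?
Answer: $\frac{751}{120} \approx 6.2583$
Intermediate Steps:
$b{\left(a \right)} = - \frac{1}{2 a}$ ($b{\left(a \right)} = - \frac{2 \frac{1}{a}}{4} = - \frac{1}{2 a}$)
$s{\left(h,Y \right)} = - \frac{Y}{4}$
$F{\left(t \right)} = \frac{15}{2}$ ($F{\left(t \right)} = \left(\left(- \frac{1}{4}\right) 2 + 6\right) + 2 = \left(- \frac{1}{2} + 6\right) + 2 = \frac{11}{2} + 2 = \frac{15}{2}$)
$c = \frac{2}{15}$ ($c = \frac{1}{\frac{15}{2}} = \frac{2}{15} \approx 0.13333$)
$c \left(b{\left(8 \right)} + 47\right) = \frac{2 \left(- \frac{1}{2 \cdot 8} + 47\right)}{15} = \frac{2 \left(\left(- \frac{1}{2}\right) \frac{1}{8} + 47\right)}{15} = \frac{2 \left(- \frac{1}{16} + 47\right)}{15} = \frac{2}{15} \cdot \frac{751}{16} = \frac{751}{120}$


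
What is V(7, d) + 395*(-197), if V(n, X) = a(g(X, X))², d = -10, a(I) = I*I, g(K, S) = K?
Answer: -67815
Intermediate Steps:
a(I) = I²
V(n, X) = X⁴ (V(n, X) = (X²)² = X⁴)
V(7, d) + 395*(-197) = (-10)⁴ + 395*(-197) = 10000 - 77815 = -67815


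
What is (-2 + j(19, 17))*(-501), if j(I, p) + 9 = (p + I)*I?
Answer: -337173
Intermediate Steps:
j(I, p) = -9 + I*(I + p) (j(I, p) = -9 + (p + I)*I = -9 + (I + p)*I = -9 + I*(I + p))
(-2 + j(19, 17))*(-501) = (-2 + (-9 + 19**2 + 19*17))*(-501) = (-2 + (-9 + 361 + 323))*(-501) = (-2 + 675)*(-501) = 673*(-501) = -337173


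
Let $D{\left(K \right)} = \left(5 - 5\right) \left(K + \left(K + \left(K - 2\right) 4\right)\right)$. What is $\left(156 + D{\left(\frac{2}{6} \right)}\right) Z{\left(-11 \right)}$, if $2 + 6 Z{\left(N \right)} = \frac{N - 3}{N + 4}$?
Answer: $0$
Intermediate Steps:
$Z{\left(N \right)} = - \frac{1}{3} + \frac{-3 + N}{6 \left(4 + N\right)}$ ($Z{\left(N \right)} = - \frac{1}{3} + \frac{\left(N - 3\right) \frac{1}{N + 4}}{6} = - \frac{1}{3} + \frac{\left(-3 + N\right) \frac{1}{4 + N}}{6} = - \frac{1}{3} + \frac{\frac{1}{4 + N} \left(-3 + N\right)}{6} = - \frac{1}{3} + \frac{-3 + N}{6 \left(4 + N\right)}$)
$D{\left(K \right)} = 0$ ($D{\left(K \right)} = 0 \left(K + \left(K + \left(K - 2\right) 4\right)\right) = 0 \left(K + \left(K + \left(-2 + K\right) 4\right)\right) = 0 \left(K + \left(K + \left(-8 + 4 K\right)\right)\right) = 0 \left(K + \left(-8 + 5 K\right)\right) = 0 \left(-8 + 6 K\right) = 0$)
$\left(156 + D{\left(\frac{2}{6} \right)}\right) Z{\left(-11 \right)} = \left(156 + 0\right) \frac{-11 - -11}{6 \left(4 - 11\right)} = 156 \frac{-11 + 11}{6 \left(-7\right)} = 156 \cdot \frac{1}{6} \left(- \frac{1}{7}\right) 0 = 156 \cdot 0 = 0$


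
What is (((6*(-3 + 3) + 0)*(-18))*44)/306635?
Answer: 0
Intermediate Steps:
(((6*(-3 + 3) + 0)*(-18))*44)/306635 = (((6*0 + 0)*(-18))*44)*(1/306635) = (((0 + 0)*(-18))*44)*(1/306635) = ((0*(-18))*44)*(1/306635) = (0*44)*(1/306635) = 0*(1/306635) = 0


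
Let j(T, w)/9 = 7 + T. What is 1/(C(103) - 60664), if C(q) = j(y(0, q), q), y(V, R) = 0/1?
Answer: -1/60601 ≈ -1.6501e-5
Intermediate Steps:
y(V, R) = 0 (y(V, R) = 0*1 = 0)
j(T, w) = 63 + 9*T (j(T, w) = 9*(7 + T) = 63 + 9*T)
C(q) = 63 (C(q) = 63 + 9*0 = 63 + 0 = 63)
1/(C(103) - 60664) = 1/(63 - 60664) = 1/(-60601) = -1/60601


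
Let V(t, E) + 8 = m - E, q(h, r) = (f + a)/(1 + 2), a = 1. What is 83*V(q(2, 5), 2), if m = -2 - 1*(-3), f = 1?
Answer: -747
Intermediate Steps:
q(h, r) = 2/3 (q(h, r) = (1 + 1)/(1 + 2) = 2/3)
m = 1 (m = -2 + 3 = 1)
V(t, E) = -7 - E (V(t, E) = -8 + (1 - E) = -7 - E)
83*V(q(2, 5), 2) = 83*(-7 - 1*2) = 83*(-7 - 2) = 83*(-9) = -747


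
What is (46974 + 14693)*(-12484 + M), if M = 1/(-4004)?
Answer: -3082482776979/4004 ≈ -7.6985e+8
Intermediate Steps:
M = -1/4004 ≈ -0.00024975
(46974 + 14693)*(-12484 + M) = (46974 + 14693)*(-12484 - 1/4004) = 61667*(-49985937/4004) = -3082482776979/4004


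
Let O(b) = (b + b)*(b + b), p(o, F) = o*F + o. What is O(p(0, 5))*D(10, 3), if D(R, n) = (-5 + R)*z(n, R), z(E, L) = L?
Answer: 0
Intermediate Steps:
p(o, F) = o + F*o (p(o, F) = F*o + o = o + F*o)
O(b) = 4*b² (O(b) = (2*b)*(2*b) = 4*b²)
D(R, n) = R*(-5 + R) (D(R, n) = (-5 + R)*R = R*(-5 + R))
O(p(0, 5))*D(10, 3) = (4*(0*(1 + 5))²)*(10*(-5 + 10)) = (4*(0*6)²)*(10*5) = (4*0²)*50 = (4*0)*50 = 0*50 = 0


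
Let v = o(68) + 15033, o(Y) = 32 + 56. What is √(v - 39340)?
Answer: 9*I*√299 ≈ 155.62*I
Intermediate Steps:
o(Y) = 88
v = 15121 (v = 88 + 15033 = 15121)
√(v - 39340) = √(15121 - 39340) = √(-24219) = 9*I*√299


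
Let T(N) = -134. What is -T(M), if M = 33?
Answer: 134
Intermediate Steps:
-T(M) = -1*(-134) = 134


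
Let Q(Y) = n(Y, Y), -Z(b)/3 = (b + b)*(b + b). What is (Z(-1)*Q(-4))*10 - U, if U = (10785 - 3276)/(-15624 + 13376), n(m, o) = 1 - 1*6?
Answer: 1356309/2248 ≈ 603.34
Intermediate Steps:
n(m, o) = -5 (n(m, o) = 1 - 6 = -5)
Z(b) = -12*b**2 (Z(b) = -3*(b + b)*(b + b) = -3*2*b*2*b = -12*b**2)
Q(Y) = -5
U = -7509/2248 (U = 7509/(-2248) = 7509*(-1/2248) = -7509/2248 ≈ -3.3403)
(Z(-1)*Q(-4))*10 - U = (-12*(-1)**2*(-5))*10 - 1*(-7509/2248) = (-12*1*(-5))*10 + 7509/2248 = -12*(-5)*10 + 7509/2248 = 60*10 + 7509/2248 = 600 + 7509/2248 = 1356309/2248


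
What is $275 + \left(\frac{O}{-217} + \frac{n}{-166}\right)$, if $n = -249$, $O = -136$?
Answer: $\frac{120273}{434} \approx 277.13$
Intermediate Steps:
$275 + \left(\frac{O}{-217} + \frac{n}{-166}\right) = 275 - \left(- \frac{136}{217} - \frac{3}{2}\right) = 275 - - \frac{923}{434} = 275 + \left(\frac{136}{217} + \frac{3}{2}\right) = 275 + \frac{923}{434} = \frac{120273}{434}$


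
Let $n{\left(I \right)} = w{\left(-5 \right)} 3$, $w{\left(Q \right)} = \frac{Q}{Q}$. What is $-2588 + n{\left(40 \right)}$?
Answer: $-2585$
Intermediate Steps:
$w{\left(Q \right)} = 1$
$n{\left(I \right)} = 3$ ($n{\left(I \right)} = 1 \cdot 3 = 3$)
$-2588 + n{\left(40 \right)} = -2588 + 3 = -2585$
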